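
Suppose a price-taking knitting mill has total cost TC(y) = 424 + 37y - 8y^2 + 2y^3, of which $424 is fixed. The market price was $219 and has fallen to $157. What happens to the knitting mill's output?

Output falls from 7 to 6

MC = 37 - 16y + 6y^2; the shutdown threshold is min AVC = $29 (at y = 2).
At P = $219 ≥ min AVC, set P = MC on the rising branch: y = 7.
At P = $157 ≥ min AVC, set P = MC: y = 6. The firm stays open but cuts output.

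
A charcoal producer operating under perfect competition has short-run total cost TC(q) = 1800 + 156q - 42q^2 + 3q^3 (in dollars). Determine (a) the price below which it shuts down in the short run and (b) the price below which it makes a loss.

Shutdown price = $9; break-even price = $216

AVC = 156 - 42q + 3q^2; minimized at q = 7, giving min AVC = $9. That is the shutdown price.
ATC = 1800/q + 156 - 42q + 3q^2. Setting dATC/dq = −1800/q^2 − 42 + 6q = 0 gives q = 10 (since 6·10^3 − 42·10^2 = 1800).
min ATC = 1800/10 + 156 − 42·10 + 3·10^2 = $216. That is the break-even price.
Between these two prices the firm operates at a loss; above $216 it earns a profit.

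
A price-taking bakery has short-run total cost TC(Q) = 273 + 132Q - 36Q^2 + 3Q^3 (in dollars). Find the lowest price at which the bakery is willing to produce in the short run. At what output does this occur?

Short-run supply begins at min AVC. From VC = 132Q - 36Q^2 + 3Q^3, AVC = 132 - 36Q + 3Q^2.
dAVC/dQ = -36 + 6Q = 0 gives Q = 6. min AVC = 132 - 36·6 + 3·6^2 = 24.
The firm shuts down for any P below $24.

$24 per unit, at Q = 6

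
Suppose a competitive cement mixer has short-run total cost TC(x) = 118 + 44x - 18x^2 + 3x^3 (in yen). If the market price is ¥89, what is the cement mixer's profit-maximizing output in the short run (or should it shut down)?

Variable cost is VC = 44x - 18x^2 + 3x^3, so AVC = VC/x = 44 - 18x + 3x^2 and MC = dTC/dx = 44 - 36x + 9x^2.
The AVC parabola has its vertex at x = 18/6 = 3, where AVC = 44 - 18·3 + 3·3^2 = ¥17.
Since P = ¥89 ≥ min AVC = ¥17, price covers variable cost and the firm should produce.
Solving P = MC: -45 - 36x + 9x^2 = 0 ⇒ x = -1 or 5. On the upward-sloping branch, x* = 5.
Check: AVC at x = 5 is ¥29 ≤ P, so revenue covers variable cost.
Profit = P·x − TC = 89·5 − 263 = ¥182.

Produce at x = 5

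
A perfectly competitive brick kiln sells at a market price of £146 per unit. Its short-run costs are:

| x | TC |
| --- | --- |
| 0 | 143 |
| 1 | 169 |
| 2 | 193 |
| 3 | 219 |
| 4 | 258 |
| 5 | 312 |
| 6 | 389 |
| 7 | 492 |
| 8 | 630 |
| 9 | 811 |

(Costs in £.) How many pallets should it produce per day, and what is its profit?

x = 8; profit = £538

Compute π = P·x − TC at each output: x=0: -143; x=1: -23; x=2: 99; x=3: 219; x=4: 326; x=5: 418; x=6: 487; x=7: 530; x=8: 538; x=9: 503.
Profit is maximized at x = 8. AVC there is 487/8 = £60.88 ≤ P, so producing beats shutting down (which would give -£143).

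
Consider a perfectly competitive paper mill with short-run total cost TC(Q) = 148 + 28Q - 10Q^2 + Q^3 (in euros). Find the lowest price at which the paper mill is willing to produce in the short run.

The shutdown price is the minimum of AVC. VC = 28Q - 10Q^2 + Q^3, so AVC = 28 - 10Q + Q^2.
At the minimum of AVC, MC = AVC. MC = 28 - 20Q + 3Q^2; setting MC = AVC gives 2Q^2 - 10Q = 0, so Q = 5. min AVC = 3.
So the shutdown price is €3.

€3 per unit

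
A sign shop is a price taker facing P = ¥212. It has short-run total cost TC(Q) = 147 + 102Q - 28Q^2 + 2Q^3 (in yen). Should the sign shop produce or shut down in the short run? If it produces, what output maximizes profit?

Produce at Q = 11

Variable cost is VC = 102Q - 28Q^2 + 2Q^3, so AVC = VC/Q = 102 - 28Q + 2Q^2 and MC = dTC/dQ = 102 - 56Q + 6Q^2.
AVC is minimized where dAVC/dQ = -28 + 4Q = 0, at Q = 7; min AVC = 102 - 28·7 + 2·7^2 = ¥4.
P = ¥212 exceeds min AVC = ¥4, so the firm stays open.
Solving P = MC: -110 - 56Q + 6Q^2 = 0 ⇒ Q = -5/3 or 11. On the upward-sloping branch, Q* = 11.
Check: AVC at Q = 11 is ¥36 ≤ P, so revenue covers variable cost.
Profit = P·Q − TC = 212·11 − 543 = ¥1789.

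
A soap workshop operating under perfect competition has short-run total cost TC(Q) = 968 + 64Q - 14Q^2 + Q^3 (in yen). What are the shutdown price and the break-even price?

Shutdown price = ¥15; break-even price = ¥119

Shutdown price = min AVC. AVC = 64 - 14Q + Q^2, with vertex at Q = 7 and minimum ¥15.
ATC = 968/Q + 64 - 14Q + Q^2. Setting dATC/dQ = −968/Q^2 − 14 + 2Q = 0 gives Q = 11 (since 2·11^3 − 14·11^2 = 968).
min ATC = 968/11 + 64 − 14·11 + 11^2 = ¥119. That is the break-even price.
For ¥15 ≤ P < ¥119 the firm produces at a loss; below ¥15 it shuts down.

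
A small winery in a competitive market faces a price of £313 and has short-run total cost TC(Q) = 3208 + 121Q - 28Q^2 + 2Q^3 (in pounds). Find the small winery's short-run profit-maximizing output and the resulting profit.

Profit = -£328 at Q = 12

AVC = 121 - 28Q + 2Q^2; min AVC = £23 at Q = 7. Since P = £313 ≥ min AVC, the firm produces.
MC = 121 - 56Q + 6Q^2. Setting P = MC and taking the root on the rising branch gives Q* = 12.
TR = 313·12 = 3756. TC = 3208 + 876 = 4084. Profit = 3756 − 4084 = -£328.
Shutting down would mean losing the fixed cost of £3208, so operating at a loss of £328 is better by £2880.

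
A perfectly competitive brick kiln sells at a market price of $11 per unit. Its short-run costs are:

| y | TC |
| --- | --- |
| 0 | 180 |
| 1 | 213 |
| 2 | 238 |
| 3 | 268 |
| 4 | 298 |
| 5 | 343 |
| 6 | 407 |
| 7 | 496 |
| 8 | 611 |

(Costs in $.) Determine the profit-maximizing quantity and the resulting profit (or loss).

Profit at each row (π = 11y − TC): y=0: -180; y=1: -202; y=2: -216; y=3: -235; y=4: -254; y=5: -288; y=6: -341; y=7: -419; y=8: -523.
Profit is highest at y = 0. Equivalently, the lowest AVC in the table is 58/2 ≈ $29 at y = 2, and P = $11 falls below it — price never covers variable cost, so the firm shuts down and loses only its fixed cost.

y = 0 (shut down); profit = -$180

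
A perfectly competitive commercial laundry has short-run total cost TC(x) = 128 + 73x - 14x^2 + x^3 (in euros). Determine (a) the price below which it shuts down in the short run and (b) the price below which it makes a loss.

Shutdown price = €24; break-even price = €41

AVC = 73 - 14x + x^2; minimized at x = 7, giving min AVC = €24. That is the shutdown price.
ATC = 128/x + 73 - 14x + x^2. Setting dATC/dx = −128/x^2 − 14 + 2x = 0 gives x = 8 (since 2·8^3 − 14·8^2 = 128).
min ATC = 128/8 + 73 − 14·8 + 8^2 = €41. That is the break-even price.
Between these two prices the firm operates at a loss; above €41 it earns a profit.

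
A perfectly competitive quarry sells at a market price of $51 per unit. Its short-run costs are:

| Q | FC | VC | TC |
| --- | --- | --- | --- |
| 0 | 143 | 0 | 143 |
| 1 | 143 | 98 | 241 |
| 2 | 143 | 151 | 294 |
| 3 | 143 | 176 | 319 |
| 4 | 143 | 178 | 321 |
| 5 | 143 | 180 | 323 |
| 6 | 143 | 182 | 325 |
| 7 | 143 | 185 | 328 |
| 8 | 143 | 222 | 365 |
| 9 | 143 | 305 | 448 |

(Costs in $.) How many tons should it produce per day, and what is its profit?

Profit at each row (π = 51Q − TC): Q=0: -143; Q=1: -190; Q=2: -192; Q=3: -166; Q=4: -117; Q=5: -68; Q=6: -19; Q=7: 29; Q=8: 43; Q=9: 11.
Profit is maximized at Q = 8. AVC there is 222/8 = $27.75 ≤ P, so producing beats shutting down (which would give -$143).

Q = 8; profit = $43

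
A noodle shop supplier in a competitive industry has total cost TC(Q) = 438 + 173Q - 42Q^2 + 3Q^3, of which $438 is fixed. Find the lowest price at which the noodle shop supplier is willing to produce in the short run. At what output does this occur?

$26 per unit, at Q = 7

Short-run supply begins at min AVC. From VC = 173Q - 42Q^2 + 3Q^3, AVC = 173 - 42Q + 3Q^2.
dAVC/dQ = -42 + 6Q = 0 gives Q = 7. min AVC = 173 - 42·7 + 3·7^2 = 26.
So the shutdown price is $26.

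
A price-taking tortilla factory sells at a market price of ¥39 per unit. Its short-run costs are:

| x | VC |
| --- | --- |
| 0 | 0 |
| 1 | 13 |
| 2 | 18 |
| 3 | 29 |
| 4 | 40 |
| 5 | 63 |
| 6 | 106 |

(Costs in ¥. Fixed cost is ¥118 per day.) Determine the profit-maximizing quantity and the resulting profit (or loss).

Compute π = P·x − TC at each output: x=0: -118; x=1: -92; x=2: -58; x=3: -30; x=4: -2; x=5: 14; x=6: 10.
Profit is maximized at x = 5. AVC there is 63/5 = ¥12.60 ≤ P, so producing beats shutting down (which would give -¥118).

x = 5; profit = ¥14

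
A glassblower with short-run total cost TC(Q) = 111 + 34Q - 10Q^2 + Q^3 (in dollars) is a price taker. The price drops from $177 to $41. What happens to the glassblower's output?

Output falls from 11 to 7

MC = 34 - 20Q + 3Q^2; the shutdown threshold is min AVC = $9 (at Q = 5).
With P = $177 above the shutdown price, P = MC gives Q = 11.
At P = $41 ≥ min AVC, set P = MC: Q = 7. The firm stays open but cuts output.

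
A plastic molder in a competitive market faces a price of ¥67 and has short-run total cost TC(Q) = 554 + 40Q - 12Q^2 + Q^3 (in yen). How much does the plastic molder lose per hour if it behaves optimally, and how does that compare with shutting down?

AVC = 40 - 12Q + Q^2; min AVC = ¥4 at Q = 6. Since P = ¥67 ≥ min AVC, the firm produces.
With MC = 40 - 24Q + 3Q^2, P = MC on the upward-sloping part at Q* = 9.
TR = 67·9 = 603. TC = 554 + 117 = 671. Profit = 603 − 671 = -¥68.
Shutting down would mean losing the fixed cost of ¥554, so operating at a loss of ¥68 is better by ¥486.

Profit = -¥68 at Q = 9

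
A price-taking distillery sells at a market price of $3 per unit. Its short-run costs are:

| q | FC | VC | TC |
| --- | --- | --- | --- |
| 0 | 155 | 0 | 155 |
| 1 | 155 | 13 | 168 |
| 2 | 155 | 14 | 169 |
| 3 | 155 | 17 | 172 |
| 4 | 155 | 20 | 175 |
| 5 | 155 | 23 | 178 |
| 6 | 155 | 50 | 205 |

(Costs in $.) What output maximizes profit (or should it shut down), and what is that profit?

Profit at each row (π = 3q − TC): q=0: -155; q=1: -165; q=2: -163; q=3: -163; q=4: -163; q=5: -163; q=6: -187.
Profit is highest at q = 0. Equivalently, the lowest AVC in the table is 23/5 ≈ $4.60 at q = 5, and P = $3 falls below it — price never covers variable cost, so the firm shuts down and loses only its fixed cost.

q = 0 (shut down); profit = -$155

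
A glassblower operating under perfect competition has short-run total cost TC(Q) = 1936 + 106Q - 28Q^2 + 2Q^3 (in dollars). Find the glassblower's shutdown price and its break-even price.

AVC = 106 - 28Q + 2Q^2; minimized at Q = 7, giving min AVC = $8. That is the shutdown price.
ATC = 1936/Q + 106 - 28Q + 2Q^2. Setting dATC/dQ = −1936/Q^2 − 28 + 4Q = 0 gives Q = 11 (since 4·11^3 − 28·11^2 = 1936).
min ATC = 1936/11 + 106 − 28·11 + 2·11^2 = $216. That is the break-even price.
Between these two prices the firm operates at a loss; above $216 it earns a profit.

Shutdown price = $8; break-even price = $216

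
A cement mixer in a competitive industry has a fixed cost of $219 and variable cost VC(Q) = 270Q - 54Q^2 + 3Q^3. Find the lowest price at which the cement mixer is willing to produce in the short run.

The firm shuts down when price falls below the minimum of average variable cost. AVC = VC/Q = 270 - 54Q + 3Q^2.
At the minimum of AVC, MC = AVC. MC = 270 - 108Q + 9Q^2; setting MC = AVC gives 6Q^2 - 54Q = 0, so Q = 9. min AVC = 27.
The firm shuts down for any P below $27.

$27 per unit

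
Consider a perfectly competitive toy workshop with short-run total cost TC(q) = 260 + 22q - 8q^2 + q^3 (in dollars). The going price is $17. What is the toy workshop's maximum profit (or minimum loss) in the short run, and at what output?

AVC = 22 - 8q + q^2 has its minimum $6 at q = 4; price $17 clears that bar, so the firm operates.
MC = 22 - 16q + 3q^2. Setting P = MC and taking the root on the rising branch gives q* = 5.
TR = 17·5 = 85. TC = 260 + 35 = 295. Profit = 85 − 295 = -$210.
Shutting down would mean losing the fixed cost of $260, so operating at a loss of $210 is better by $50.

Profit = -$210 at q = 5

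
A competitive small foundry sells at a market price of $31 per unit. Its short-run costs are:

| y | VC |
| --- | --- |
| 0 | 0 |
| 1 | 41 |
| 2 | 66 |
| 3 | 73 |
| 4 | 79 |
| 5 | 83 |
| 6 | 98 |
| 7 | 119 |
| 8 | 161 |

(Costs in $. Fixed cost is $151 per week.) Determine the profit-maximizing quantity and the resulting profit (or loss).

y = 7; profit = -$53

Profit at each row (π = 31y − TC): y=0: -151; y=1: -161; y=2: -155; y=3: -131; y=4: -106; y=5: -79; y=6: -63; y=7: -53; y=8: -64.
Profit is maximized at y = 7. AVC there is 119/7 = $17 ≤ P, so producing beats shutting down (which would give -$151).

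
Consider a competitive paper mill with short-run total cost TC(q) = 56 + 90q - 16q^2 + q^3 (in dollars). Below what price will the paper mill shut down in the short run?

$26 per unit

The firm shuts down when price falls below the minimum of average variable cost. AVC = VC/q = 90 - 16q + q^2.
At the minimum of AVC, MC = AVC. MC = 90 - 32q + 3q^2; setting MC = AVC gives 2q^2 - 16q = 0, so q = 8. min AVC = 26.
So the shutdown price is $26.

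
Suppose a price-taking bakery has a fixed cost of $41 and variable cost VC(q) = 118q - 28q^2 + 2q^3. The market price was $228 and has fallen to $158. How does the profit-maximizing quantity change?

AVC = 118 - 28q + 2q^2, minimized at q = 7 where min AVC = $20. MC = 118 - 56q + 6q^2.
With P = $228 above the shutdown price, P = MC gives q = 11.
At P = $158 ≥ min AVC, set P = MC: q = 10. The firm stays open but cuts output.

Output falls from 11 to 10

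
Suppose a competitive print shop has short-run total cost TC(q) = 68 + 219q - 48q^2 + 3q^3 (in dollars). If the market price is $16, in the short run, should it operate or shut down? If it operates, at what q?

From TC, MC = TC'(q) = 219 - 96q + 9q^2 and AVC = VC/q = 219 - 48q + 3q^2.
AVC is minimized where dAVC/dq = -48 + 6q = 0, at q = 8; min AVC = 219 - 48·8 + 3·8^2 = $27.
With P < min AVC ($16 < $27), every unit sold adds to the loss.
The firm minimizes its loss by shutting down and losing only its fixed cost of $68.

Shut down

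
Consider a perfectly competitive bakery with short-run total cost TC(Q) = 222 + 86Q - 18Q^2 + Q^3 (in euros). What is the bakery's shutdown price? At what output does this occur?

€5 per unit, at Q = 9

The shutdown price is the minimum of AVC. VC = 86Q - 18Q^2 + Q^3, so AVC = 86 - 18Q + Q^2.
At the minimum of AVC, MC = AVC. MC = 86 - 36Q + 3Q^2; setting MC = AVC gives 2Q^2 - 18Q = 0, so Q = 9. min AVC = 5.
So the shutdown price is €5.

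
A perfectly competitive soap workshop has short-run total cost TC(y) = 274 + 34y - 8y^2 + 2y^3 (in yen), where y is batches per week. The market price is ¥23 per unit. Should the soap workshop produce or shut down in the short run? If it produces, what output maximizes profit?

Shut down

From TC, MC = TC'(y) = 34 - 16y + 6y^2 and AVC = VC/y = 34 - 8y + 2y^2.
AVC is minimized where dAVC/dy = -8 + 4y = 0, at y = 2; min AVC = 34 - 8·2 + 2·2^2 = ¥26.
P = ¥23 lies below min AVC = ¥26; no output level covers variable cost.
Best response: produce nothing and absorb the ¥274 fixed cost.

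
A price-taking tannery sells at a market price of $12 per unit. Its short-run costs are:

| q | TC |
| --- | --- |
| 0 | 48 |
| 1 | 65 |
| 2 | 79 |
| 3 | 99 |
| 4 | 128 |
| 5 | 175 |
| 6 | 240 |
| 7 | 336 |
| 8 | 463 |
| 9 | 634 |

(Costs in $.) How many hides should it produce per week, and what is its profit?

Tabulate TR − TC: q=0: -48; q=1: -53; q=2: -55; q=3: -63; q=4: -80; q=5: -115; q=6: -168; q=7: -252; q=8: -367; q=9: -526.
Profit is highest at q = 0. Equivalently, the lowest AVC in the table is 31/2 ≈ $15.50 at q = 2, and P = $12 falls below it — price never covers variable cost, so the firm shuts down and loses only its fixed cost.

q = 0 (shut down); profit = -$48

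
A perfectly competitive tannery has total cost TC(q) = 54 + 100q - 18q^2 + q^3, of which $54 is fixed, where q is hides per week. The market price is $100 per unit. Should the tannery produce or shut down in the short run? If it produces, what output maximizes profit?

Strip out fixed cost: VC = 100q - 18q^2 + q^3. Then AVC = 100 - 18q + q^2 and MC = 100 - 36q + 3q^2.
The AVC parabola has its vertex at q = 18/2 = 9, where AVC = 100 - 18·9 + 9^2 = $19.
P = $100 exceeds min AVC = $19, so the firm stays open.
Set P = MC: 100 = 100 - 36q + 3q^2 → -36q + 3q^2 = 0. The roots are q = 0 and q = 12; the profit-maximizing output is on the rising part of MC, so q* = 12.
Check: AVC at q = 12 is $28 ≤ P, so revenue covers variable cost.
Profit = P·q − TC = 100·12 − 390 = $810.

Produce at q = 12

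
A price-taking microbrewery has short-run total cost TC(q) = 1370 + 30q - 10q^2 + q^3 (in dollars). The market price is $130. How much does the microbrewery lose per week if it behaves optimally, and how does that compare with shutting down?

AVC = 30 - 10q + q^2 has its minimum $5 at q = 5; price $130 clears that bar, so the firm operates.
With MC = 30 - 20q + 3q^2, P = MC on the upward-sloping part at q* = 10.
TR = 130·10 = 1300. TC = 1370 + 300 = 1670. Profit = 1300 − 1670 = -$370.
That loss of $370 beats the $1370 the firm would lose by shutting down; producing recovers $1000 of fixed cost.

Profit = -$370 at q = 10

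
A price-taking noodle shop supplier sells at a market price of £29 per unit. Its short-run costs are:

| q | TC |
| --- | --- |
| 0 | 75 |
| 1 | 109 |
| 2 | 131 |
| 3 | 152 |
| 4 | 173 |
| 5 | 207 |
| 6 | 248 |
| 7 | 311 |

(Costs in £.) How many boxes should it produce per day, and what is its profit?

q = 4; profit = -£57

Compute π = P·q − TC at each output: q=0: -75; q=1: -80; q=2: -73; q=3: -65; q=4: -57; q=5: -62; q=6: -74; q=7: -108.
Profit is maximized at q = 4. AVC there is 98/4 = £24.50 ≤ P, so producing beats shutting down (which would give -£75).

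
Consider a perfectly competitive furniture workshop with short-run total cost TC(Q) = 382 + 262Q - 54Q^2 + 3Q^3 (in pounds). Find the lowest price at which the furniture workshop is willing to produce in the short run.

£19 per unit

Short-run supply begins at min AVC. From VC = 262Q - 54Q^2 + 3Q^3, AVC = 262 - 54Q + 3Q^2.
dAVC/dQ = -54 + 6Q = 0 gives Q = 9. min AVC = 262 - 54·9 + 3·9^2 = 19.
So the shutdown price is £19.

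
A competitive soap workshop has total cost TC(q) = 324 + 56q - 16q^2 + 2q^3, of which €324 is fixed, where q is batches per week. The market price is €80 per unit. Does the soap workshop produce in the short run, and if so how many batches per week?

Strip out fixed cost: VC = 56q - 16q^2 + 2q^3. Then AVC = 56 - 16q + 2q^2 and MC = 56 - 32q + 6q^2.
AVC hits its minimum where MC = AVC, at q = 4, giving min AVC = 56 - 16·4 + 2·4^2 = €24.
Because €80 ≥ €24, revenue can cover variable cost; the firm operates.
Solving P = MC: -24 - 32q + 6q^2 = 0 ⇒ q = -2/3 or 6. On the upward-sloping branch, q* = 6.
Check: AVC at q = 6 is €32 ≤ P, so revenue covers variable cost.
Profit = P·q − TC = 80·6 − 516 = -€36, a loss, but smaller than the €324 fixed cost the firm would lose by shutting down.

Produce at q = 6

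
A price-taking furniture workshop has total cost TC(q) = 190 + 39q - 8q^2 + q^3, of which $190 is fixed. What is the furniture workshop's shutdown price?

The shutdown price is the minimum of AVC. VC = 39q - 8q^2 + q^3, so AVC = 39 - 8q + q^2.
At the minimum of AVC, MC = AVC. MC = 39 - 16q + 3q^2; setting MC = AVC gives 2q^2 - 8q = 0, so q = 4. min AVC = 23.
For P < $23 the firm produces nothing.

$23 per unit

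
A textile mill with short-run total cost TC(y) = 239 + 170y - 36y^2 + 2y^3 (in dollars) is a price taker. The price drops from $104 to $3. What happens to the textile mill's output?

AVC = 170 - 36y + 2y^2, minimized at y = 9 where min AVC = $8. MC = 170 - 72y + 6y^2.
With P = $104 above the shutdown price, P = MC gives y = 11.
At P = $3 < min AVC = $8, price no longer covers variable cost at any output, so the firm shuts down: y = 0.

Output falls from 11 to 0 (the firm shuts down)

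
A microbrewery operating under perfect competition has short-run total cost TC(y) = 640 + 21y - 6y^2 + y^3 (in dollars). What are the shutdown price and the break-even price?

Shutdown price = $12; break-even price = $117

AVC = 21 - 6y + y^2; minimized at y = 3, giving min AVC = $12. That is the shutdown price.
ATC = 640/y + 21 - 6y + y^2. Setting dATC/dy = −640/y^2 − 6 + 2y = 0 gives y = 8 (since 2·8^3 − 6·8^2 = 640).
min ATC = 640/8 + 21 − 6·8 + 8^2 = $117. That is the break-even price.
For $12 ≤ P < $117 the firm produces at a loss; below $12 it shuts down.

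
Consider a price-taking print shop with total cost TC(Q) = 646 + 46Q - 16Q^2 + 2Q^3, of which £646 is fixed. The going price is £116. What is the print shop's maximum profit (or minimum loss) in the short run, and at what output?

AVC = 46 - 16Q + 2Q^2; min AVC = £14 at Q = 4. Since P = £116 ≥ min AVC, the firm produces.
MC = 46 - 32Q + 6Q^2. Setting P = MC and taking the root on the rising branch gives Q* = 7.
TR = 116·7 = 812. TC = 646 + 224 = 870. Profit = 812 − 870 = -£58.
Shutting down would mean losing the fixed cost of £646, so operating at a loss of £58 is better by £588.

Profit = -£58 at Q = 7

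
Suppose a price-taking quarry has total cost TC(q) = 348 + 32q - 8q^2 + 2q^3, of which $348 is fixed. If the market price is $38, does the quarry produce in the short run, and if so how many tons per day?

Strip out fixed cost: VC = 32q - 8q^2 + 2q^3. Then AVC = 32 - 8q + 2q^2 and MC = 32 - 16q + 6q^2.
AVC hits its minimum where MC = AVC, at q = 2, giving min AVC = 32 - 8·2 + 2·2^2 = $24.
Because $38 ≥ $24, revenue can cover variable cost; the firm operates.
Set P = MC: 38 = 32 - 16q + 6q^2 → -6 - 16q + 6q^2 = 0. The roots are q = -1/3 and q = 3; the profit-maximizing output is on the rising part of MC, so q* = 3.
Check: AVC at q = 3 is $26 ≤ P, so revenue covers variable cost.
Profit = P·q − TC = 38·3 − 426 = -$312, a loss, but smaller than the $348 fixed cost the firm would lose by shutting down.

Produce at q = 3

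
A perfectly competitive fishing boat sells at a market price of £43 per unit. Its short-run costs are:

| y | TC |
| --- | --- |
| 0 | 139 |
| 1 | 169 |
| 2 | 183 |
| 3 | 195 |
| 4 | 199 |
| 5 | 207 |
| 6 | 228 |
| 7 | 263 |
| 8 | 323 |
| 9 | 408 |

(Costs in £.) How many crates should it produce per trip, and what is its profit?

Compute π = P·y − TC at each output: y=0: -139; y=1: -126; y=2: -97; y=3: -66; y=4: -27; y=5: 8; y=6: 30; y=7: 38; y=8: 21; y=9: -21.
Profit is maximized at y = 7. AVC there is 124/7 = £17.71 ≤ P, so producing beats shutting down (which would give -£139).

y = 7; profit = £38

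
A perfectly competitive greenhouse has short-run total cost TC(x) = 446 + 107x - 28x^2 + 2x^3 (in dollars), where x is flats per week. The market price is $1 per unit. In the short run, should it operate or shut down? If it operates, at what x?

Strip out fixed cost: VC = 107x - 28x^2 + 2x^3. Then AVC = 107 - 28x + 2x^2 and MC = 107 - 56x + 6x^2.
AVC hits its minimum where MC = AVC, at x = 7, giving min AVC = 107 - 28·7 + 2·7^2 = $9.
With P < min AVC ($1 < $9), every unit sold adds to the loss.
Best response: produce nothing and absorb the $446 fixed cost.

Shut down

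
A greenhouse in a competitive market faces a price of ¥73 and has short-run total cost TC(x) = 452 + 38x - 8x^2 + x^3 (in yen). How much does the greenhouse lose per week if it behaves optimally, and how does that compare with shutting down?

Profit = -¥158 at x = 7

AVC = 38 - 8x + x^2 has its minimum ¥22 at x = 4; price ¥73 clears that bar, so the firm operates.
With MC = 38 - 16x + 3x^2, P = MC on the upward-sloping part at x* = 7.
TR = 73·7 = 511. TC = 452 + 217 = 669. Profit = 511 − 669 = -¥158.
By producing, the firm covers all variable cost plus ¥294 of fixed cost; shutting down would lose the full ¥452.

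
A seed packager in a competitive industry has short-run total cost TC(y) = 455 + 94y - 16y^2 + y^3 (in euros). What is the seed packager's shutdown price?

Short-run supply begins at min AVC. From VC = 94y - 16y^2 + y^3, AVC = 94 - 16y + y^2.
dAVC/dy = -16 + 2y = 0 gives y = 8. min AVC = 94 - 16·8 + 8^2 = 30.
For P < €30 the firm produces nothing.

€30 per unit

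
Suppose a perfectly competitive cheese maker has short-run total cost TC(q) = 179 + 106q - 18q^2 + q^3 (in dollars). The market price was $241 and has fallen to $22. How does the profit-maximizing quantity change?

Output falls from 15 to 0 (the firm shuts down)

AVC = 106 - 18q + q^2, minimized at q = 9 where min AVC = $25. MC = 106 - 36q + 3q^2.
With P = $241 above the shutdown price, P = MC gives q = 15.
At P = $22 < min AVC = $25, price no longer covers variable cost at any output, so the firm shuts down: q = 0.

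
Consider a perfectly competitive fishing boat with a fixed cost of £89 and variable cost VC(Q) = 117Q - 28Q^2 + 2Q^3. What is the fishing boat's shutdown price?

The firm shuts down when price falls below the minimum of average variable cost. AVC = VC/Q = 117 - 28Q + 2Q^2.
At the minimum of AVC, MC = AVC. MC = 117 - 56Q + 6Q^2; setting MC = AVC gives 4Q^2 - 28Q = 0, so Q = 7. min AVC = 19.
So the shutdown price is £19.

£19 per unit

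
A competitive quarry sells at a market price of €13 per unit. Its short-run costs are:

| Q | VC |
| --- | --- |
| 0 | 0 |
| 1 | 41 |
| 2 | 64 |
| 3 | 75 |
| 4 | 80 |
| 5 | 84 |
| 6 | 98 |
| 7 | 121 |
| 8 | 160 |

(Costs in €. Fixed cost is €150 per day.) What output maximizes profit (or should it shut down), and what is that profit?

Profit at each row (π = 13Q − TC): Q=0: -150; Q=1: -178; Q=2: -188; Q=3: -186; Q=4: -178; Q=5: -169; Q=6: -170; Q=7: -180; Q=8: -206.
Profit is highest at Q = 0. Equivalently, the lowest AVC in the table is 98/6 ≈ €16.33 at Q = 6, and P = €13 falls below it — price never covers variable cost, so the firm shuts down and loses only its fixed cost.

Q = 0 (shut down); profit = -€150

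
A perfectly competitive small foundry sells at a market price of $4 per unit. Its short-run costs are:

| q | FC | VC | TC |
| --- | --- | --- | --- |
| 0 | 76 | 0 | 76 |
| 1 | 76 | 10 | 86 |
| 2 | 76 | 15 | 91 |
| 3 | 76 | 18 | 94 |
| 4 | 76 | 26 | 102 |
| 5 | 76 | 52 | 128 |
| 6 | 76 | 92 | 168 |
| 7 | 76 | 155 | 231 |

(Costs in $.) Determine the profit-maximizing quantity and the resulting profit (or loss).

q = 0 (shut down); profit = -$76

Tabulate TR − TC: q=0: -76; q=1: -82; q=2: -83; q=3: -82; q=4: -86; q=5: -108; q=6: -144; q=7: -203.
Profit is highest at q = 0. Equivalently, the lowest AVC in the table is 18/3 ≈ $6 at q = 3, and P = $4 falls below it — price never covers variable cost, so the firm shuts down and loses only its fixed cost.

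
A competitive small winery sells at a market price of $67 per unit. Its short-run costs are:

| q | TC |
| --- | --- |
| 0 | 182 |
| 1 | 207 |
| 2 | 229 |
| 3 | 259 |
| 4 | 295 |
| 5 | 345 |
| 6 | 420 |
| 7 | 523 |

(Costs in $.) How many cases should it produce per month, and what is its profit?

Profit at each row (π = 67q − TC): q=0: -182; q=1: -140; q=2: -95; q=3: -58; q=4: -27; q=5: -10; q=6: -18; q=7: -54.
Profit is maximized at q = 5. AVC there is 163/5 = $32.60 ≤ P, so producing beats shutting down (which would give -$182).

q = 5; profit = -$10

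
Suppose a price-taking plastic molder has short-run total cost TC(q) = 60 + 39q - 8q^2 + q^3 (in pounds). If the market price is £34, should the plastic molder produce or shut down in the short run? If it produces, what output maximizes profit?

Produce at q = 5

Strip out fixed cost: VC = 39q - 8q^2 + q^3. Then AVC = 39 - 8q + q^2 and MC = 39 - 16q + 3q^2.
AVC hits its minimum where MC = AVC, at q = 4, giving min AVC = 39 - 8·4 + 4^2 = £23.
P = £34 exceeds min AVC = £23, so the firm stays open.
Set P = MC: 34 = 39 - 16q + 3q^2 → 5 - 16q + 3q^2 = 0. The roots are q = 1/3 and q = 5; the profit-maximizing output is on the rising part of MC, so q* = 5.
Check: AVC at q = 5 is £24 ≤ P, so revenue covers variable cost.
Profit = P·q − TC = 34·5 − 180 = -£10, a loss, but smaller than the £60 fixed cost the firm would lose by shutting down.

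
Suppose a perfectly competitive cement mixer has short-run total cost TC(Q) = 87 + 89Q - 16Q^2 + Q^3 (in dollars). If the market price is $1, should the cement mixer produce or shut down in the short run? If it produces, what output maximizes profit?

Shut down

Strip out fixed cost: VC = 89Q - 16Q^2 + Q^3. Then AVC = 89 - 16Q + Q^2 and MC = 89 - 32Q + 3Q^2.
AVC hits its minimum where MC = AVC, at Q = 8, giving min AVC = 89 - 16·8 + 8^2 = $25.
With P < min AVC ($1 < $25), every unit sold adds to the loss.
Shutting down limits the loss to fixed cost, $87.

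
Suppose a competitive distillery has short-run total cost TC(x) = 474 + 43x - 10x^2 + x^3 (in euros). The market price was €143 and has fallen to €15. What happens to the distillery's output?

Output falls from 10 to 0 (the firm shuts down)

AVC = 43 - 10x + x^2, minimized at x = 5 where min AVC = €18. MC = 43 - 20x + 3x^2.
At P = €143 ≥ min AVC, set P = MC on the rising branch: x = 10.
At P = €15 < min AVC = €18, price no longer covers variable cost at any output, so the firm shuts down: x = 0.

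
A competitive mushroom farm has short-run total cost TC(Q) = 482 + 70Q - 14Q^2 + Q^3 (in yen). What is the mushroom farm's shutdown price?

¥21 per unit

The shutdown price is the minimum of AVC. VC = 70Q - 14Q^2 + Q^3, so AVC = 70 - 14Q + Q^2.
dAVC/dQ = -14 + 2Q = 0 gives Q = 7. min AVC = 70 - 14·7 + 7^2 = 21.
The firm shuts down for any P below ¥21.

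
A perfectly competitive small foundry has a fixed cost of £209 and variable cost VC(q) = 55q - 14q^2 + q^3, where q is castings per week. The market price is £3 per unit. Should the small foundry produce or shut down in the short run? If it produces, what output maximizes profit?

Variable cost is VC = 55q - 14q^2 + q^3, so AVC = VC/q = 55 - 14q + q^2 and MC = dTC/dq = 55 - 28q + 3q^2.
AVC is minimized where dAVC/dq = -14 + 2q = 0, at q = 7; min AVC = 55 - 14·7 + 7^2 = £6.
P = £3 lies below min AVC = £6; no output level covers variable cost.
Shutting down limits the loss to fixed cost, £209.

Shut down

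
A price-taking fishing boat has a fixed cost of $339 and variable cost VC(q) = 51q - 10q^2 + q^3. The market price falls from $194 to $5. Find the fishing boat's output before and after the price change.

MC = 51 - 20q + 3q^2; the shutdown threshold is min AVC = $26 (at q = 5).
With P = $194 above the shutdown price, P = MC gives q = 11.
At P = $5 < min AVC = $26, price no longer covers variable cost at any output, so the firm shuts down: q = 0.

Output falls from 11 to 0 (the firm shuts down)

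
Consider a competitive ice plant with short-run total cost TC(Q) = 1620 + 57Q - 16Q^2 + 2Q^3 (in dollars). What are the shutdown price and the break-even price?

AVC = 57 - 16Q + 2Q^2; minimized at Q = 4, giving min AVC = $25. That is the shutdown price.
ATC = 1620/Q + 57 - 16Q + 2Q^2. Setting dATC/dQ = −1620/Q^2 − 16 + 4Q = 0 gives Q = 9 (since 4·9^3 − 16·9^2 = 1620).
min ATC = 1620/9 + 57 − 16·9 + 2·9^2 = $255. That is the break-even price.
Between these two prices the firm operates at a loss; above $255 it earns a profit.

Shutdown price = $25; break-even price = $255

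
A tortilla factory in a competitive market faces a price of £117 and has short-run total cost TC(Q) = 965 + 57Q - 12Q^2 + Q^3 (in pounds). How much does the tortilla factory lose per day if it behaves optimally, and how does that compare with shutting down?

Profit = -£165 at Q = 10

AVC = 57 - 12Q + Q^2 has its minimum £21 at Q = 6; price £117 clears that bar, so the firm operates.
With MC = 57 - 24Q + 3Q^2, P = MC on the upward-sloping part at Q* = 10.
TR = 117·10 = 1170. TC = 965 + 370 = 1335. Profit = 1170 − 1335 = -£165.
That loss of £165 beats the £965 the firm would lose by shutting down; producing recovers £800 of fixed cost.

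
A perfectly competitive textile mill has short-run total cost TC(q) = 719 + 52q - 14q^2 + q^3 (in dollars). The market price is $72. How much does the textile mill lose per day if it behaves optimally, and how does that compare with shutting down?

Profit = -$119 at q = 10

AVC = 52 - 14q + q^2; min AVC = $3 at q = 7. Since P = $72 ≥ min AVC, the firm produces.
With MC = 52 - 28q + 3q^2, P = MC on the upward-sloping part at q* = 10.
TR = 72·10 = 720. TC = 719 + 120 = 839. Profit = 720 − 839 = -$119.
That loss of $119 beats the $719 the firm would lose by shutting down; producing recovers $600 of fixed cost.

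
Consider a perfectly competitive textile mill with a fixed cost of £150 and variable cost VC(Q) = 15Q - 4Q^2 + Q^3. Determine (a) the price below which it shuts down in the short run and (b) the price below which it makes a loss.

AVC = 15 - 4Q + Q^2; minimized at Q = 2, giving min AVC = £11. That is the shutdown price.
ATC = 150/Q + 15 - 4Q + Q^2. Setting dATC/dQ = −150/Q^2 − 4 + 2Q = 0 gives Q = 5 (since 2·5^3 − 4·5^2 = 150).
min ATC = 150/5 + 15 − 4·5 + 5^2 = £50. That is the break-even price.
For £11 ≤ P < £50 the firm produces at a loss; below £11 it shuts down.

Shutdown price = £11; break-even price = £50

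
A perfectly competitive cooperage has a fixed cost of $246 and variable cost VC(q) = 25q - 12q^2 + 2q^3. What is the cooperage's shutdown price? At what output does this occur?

The shutdown price is the minimum of AVC. VC = 25q - 12q^2 + 2q^3, so AVC = 25 - 12q + 2q^2.
At the minimum of AVC, MC = AVC. MC = 25 - 24q + 6q^2; setting MC = AVC gives 4q^2 - 12q = 0, so q = 3. min AVC = 7.
The firm shuts down for any P below $7.

$7 per unit, at q = 3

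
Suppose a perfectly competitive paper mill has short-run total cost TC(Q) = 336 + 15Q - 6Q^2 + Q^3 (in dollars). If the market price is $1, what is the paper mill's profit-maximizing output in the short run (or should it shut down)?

Variable cost is VC = 15Q - 6Q^2 + Q^3, so AVC = VC/Q = 15 - 6Q + Q^2 and MC = dTC/dQ = 15 - 12Q + 3Q^2.
AVC hits its minimum where MC = AVC, at Q = 3, giving min AVC = 15 - 6·3 + 3^2 = $6.
P = $1 lies below min AVC = $6; no output level covers variable cost.
The firm minimizes its loss by shutting down and losing only its fixed cost of $336.

Shut down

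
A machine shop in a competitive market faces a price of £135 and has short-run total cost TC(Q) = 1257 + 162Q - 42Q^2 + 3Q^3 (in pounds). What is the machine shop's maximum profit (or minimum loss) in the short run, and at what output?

AVC = 162 - 42Q + 3Q^2; min AVC = £15 at Q = 7. Since P = £135 ≥ min AVC, the firm produces.
MC = 162 - 84Q + 9Q^2. Setting P = MC and taking the root on the rising branch gives Q* = 9.
TR = 135·9 = 1215. TC = 1257 + 243 = 1500. Profit = 1215 − 1500 = -£285.
By producing, the firm covers all variable cost plus £972 of fixed cost; shutting down would lose the full £1257.

Profit = -£285 at Q = 9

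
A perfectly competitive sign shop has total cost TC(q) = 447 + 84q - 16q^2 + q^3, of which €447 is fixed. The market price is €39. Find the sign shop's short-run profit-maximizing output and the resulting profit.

Profit = -€285 at q = 9

AVC = 84 - 16q + q^2 has its minimum €20 at q = 8; price €39 clears that bar, so the firm operates.
With MC = 84 - 32q + 3q^2, P = MC on the upward-sloping part at q* = 9.
TR = 39·9 = 351. TC = 447 + 189 = 636. Profit = 351 − 636 = -€285.
Shutting down would mean losing the fixed cost of €447, so operating at a loss of €285 is better by €162.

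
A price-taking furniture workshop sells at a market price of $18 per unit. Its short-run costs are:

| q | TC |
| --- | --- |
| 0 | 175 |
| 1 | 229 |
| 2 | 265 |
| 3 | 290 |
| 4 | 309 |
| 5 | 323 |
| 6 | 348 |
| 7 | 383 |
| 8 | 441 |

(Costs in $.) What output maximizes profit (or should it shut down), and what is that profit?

Compute π = P·q − TC at each output: q=0: -175; q=1: -211; q=2: -229; q=3: -236; q=4: -237; q=5: -233; q=6: -240; q=7: -257; q=8: -297.
Profit is highest at q = 0. Equivalently, the lowest AVC in the table is 173/6 ≈ $28.83 at q = 6, and P = $18 falls below it — price never covers variable cost, so the firm shuts down and loses only its fixed cost.

q = 0 (shut down); profit = -$175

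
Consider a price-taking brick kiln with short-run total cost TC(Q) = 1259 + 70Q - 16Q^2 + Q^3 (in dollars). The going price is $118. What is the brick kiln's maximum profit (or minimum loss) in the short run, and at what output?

AVC = 70 - 16Q + Q^2; min AVC = $6 at Q = 8. Since P = $118 ≥ min AVC, the firm produces.
MC = 70 - 32Q + 3Q^2. Setting P = MC and taking the root on the rising branch gives Q* = 12.
TR = 118·12 = 1416. TC = 1259 + 264 = 1523. Profit = 1416 − 1523 = -$107.
By producing, the firm covers all variable cost plus $1152 of fixed cost; shutting down would lose the full $1259.

Profit = -$107 at Q = 12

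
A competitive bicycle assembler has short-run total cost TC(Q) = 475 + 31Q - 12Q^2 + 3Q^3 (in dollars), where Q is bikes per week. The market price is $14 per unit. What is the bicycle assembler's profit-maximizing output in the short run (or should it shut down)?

Shut down

From TC, MC = TC'(Q) = 31 - 24Q + 9Q^2 and AVC = VC/Q = 31 - 12Q + 3Q^2.
AVC hits its minimum where MC = AVC, at Q = 2, giving min AVC = 31 - 12·2 + 3·2^2 = $19.
P = $14 lies below min AVC = $19; no output level covers variable cost.
Best response: produce nothing and absorb the $475 fixed cost.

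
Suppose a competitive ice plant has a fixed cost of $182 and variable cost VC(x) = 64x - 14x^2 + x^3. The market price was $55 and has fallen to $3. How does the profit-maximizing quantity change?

Output falls from 9 to 0 (the firm shuts down)

MC = 64 - 28x + 3x^2; the shutdown threshold is min AVC = $15 (at x = 7).
With P = $55 above the shutdown price, P = MC gives x = 9.
At P = $3 < min AVC = $15, price no longer covers variable cost at any output, so the firm shuts down: x = 0.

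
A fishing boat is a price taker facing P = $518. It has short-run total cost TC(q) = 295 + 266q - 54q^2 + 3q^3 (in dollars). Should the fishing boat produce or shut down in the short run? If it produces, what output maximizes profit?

Produce at q = 14

From TC, MC = TC'(q) = 266 - 108q + 9q^2 and AVC = VC/q = 266 - 54q + 3q^2.
The AVC parabola has its vertex at q = 54/6 = 9, where AVC = 266 - 54·9 + 3·9^2 = $23.
Since P = $518 ≥ min AVC = $23, price covers variable cost and the firm should produce.
P = MC gives -252 - 108q + 9q^2 = 0, with roots -2 and 14. Take the larger (rising MC): q* = 14.
Check: AVC at q = 14 is $98 ≤ P, so revenue covers variable cost.
Profit = P·q − TC = 518·14 − 1667 = $5585.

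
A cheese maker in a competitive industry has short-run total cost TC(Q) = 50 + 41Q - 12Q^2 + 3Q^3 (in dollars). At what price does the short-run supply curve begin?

The firm shuts down when price falls below the minimum of average variable cost. AVC = VC/Q = 41 - 12Q + 3Q^2.
dAVC/dQ = -12 + 6Q = 0 gives Q = 2. min AVC = 41 - 12·2 + 3·2^2 = 29.
The firm shuts down for any P below $29.

$29 per unit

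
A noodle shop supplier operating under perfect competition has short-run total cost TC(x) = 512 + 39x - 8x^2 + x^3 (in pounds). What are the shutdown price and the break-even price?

Shutdown price = £23; break-even price = £103

AVC = 39 - 8x + x^2; minimized at x = 4, giving min AVC = £23. That is the shutdown price.
ATC = 512/x + 39 - 8x + x^2. Setting dATC/dx = −512/x^2 − 8 + 2x = 0 gives x = 8 (since 2·8^3 − 8·8^2 = 512).
min ATC = 512/8 + 39 − 8·8 + 8^2 = £103. That is the break-even price.
Between these two prices the firm operates at a loss; above £103 it earns a profit.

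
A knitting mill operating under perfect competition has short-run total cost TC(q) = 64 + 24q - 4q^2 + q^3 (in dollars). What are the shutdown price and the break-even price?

AVC = 24 - 4q + q^2; minimized at q = 2, giving min AVC = $20. That is the shutdown price.
ATC = 64/q + 24 - 4q + q^2. Setting dATC/dq = −64/q^2 − 4 + 2q = 0 gives q = 4 (since 2·4^3 − 4·4^2 = 64).
min ATC = 64/4 + 24 − 4·4 + 4^2 = $40. That is the break-even price.
Between these two prices the firm operates at a loss; above $40 it earns a profit.

Shutdown price = $20; break-even price = $40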